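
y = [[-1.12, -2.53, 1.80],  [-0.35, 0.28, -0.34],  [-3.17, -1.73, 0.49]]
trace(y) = -0.35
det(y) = 0.03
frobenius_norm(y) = 4.95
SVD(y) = [[-0.66,0.72,-0.23], [0.01,-0.30,-0.95], [-0.75,-0.63,0.19]] @ diag([4.580586848485941, 1.8740091386837556, 0.00372446068486196]) @ [[0.68, 0.65, -0.34],[0.70, -0.43, 0.58],[0.23, -0.63, -0.74]]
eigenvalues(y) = [(-0.18+1.86j), (-0.18-1.86j), (0.01+0j)]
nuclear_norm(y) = 6.46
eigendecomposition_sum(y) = [[(-0.56+1.01j), -1.26+0.39j, 0.90-0.01j], [-0.18-0.35j, 0.13-0.43j, -0.17+0.26j], [(-1.59-0.54j), (-0.87-1.71j), 0.25+1.28j]] + [[(-0.56-1.01j), (-1.26-0.39j), (0.9+0.01j)],[-0.18+0.35j, (0.13+0.43j), (-0.17-0.26j)],[-1.59+0.54j, -0.87+1.71j, 0.25-1.28j]] + [[(-0-0j), -0.00-0.00j, 0j], [0j, (0.01+0j), -0.00-0.00j], [0j, 0.02+0.00j, -0.00-0.00j]]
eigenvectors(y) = [[-0.10+0.55j, -0.10-0.55j, (0.23+0j)], [-0.14-0.13j, -0.14+0.13j, -0.63+0.00j], [(-0.81+0j), -0.81-0.00j, -0.74+0.00j]]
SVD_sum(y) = [[-2.05, -1.96, 1.03],[0.04, 0.04, -0.02],[-2.35, -2.24, 1.17]] + [[0.93, -0.57, 0.77], [-0.39, 0.24, -0.32], [-0.82, 0.51, -0.68]] + [[-0.00, 0.00, 0.00], [-0.0, 0.0, 0.0], [0.00, -0.00, -0.00]]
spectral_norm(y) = 4.58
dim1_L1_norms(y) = [5.45, 0.97, 5.39]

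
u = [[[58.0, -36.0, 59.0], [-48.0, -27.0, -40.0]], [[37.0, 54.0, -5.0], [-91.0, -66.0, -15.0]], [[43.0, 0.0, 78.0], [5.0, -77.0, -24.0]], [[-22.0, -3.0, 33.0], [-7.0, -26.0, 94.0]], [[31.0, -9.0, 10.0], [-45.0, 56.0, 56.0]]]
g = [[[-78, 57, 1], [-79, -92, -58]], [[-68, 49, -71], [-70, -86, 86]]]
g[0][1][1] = -92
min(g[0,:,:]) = -92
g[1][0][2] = -71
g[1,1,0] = -70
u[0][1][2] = -40.0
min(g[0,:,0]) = -79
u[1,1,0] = -91.0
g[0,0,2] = 1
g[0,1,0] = -79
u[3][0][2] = 33.0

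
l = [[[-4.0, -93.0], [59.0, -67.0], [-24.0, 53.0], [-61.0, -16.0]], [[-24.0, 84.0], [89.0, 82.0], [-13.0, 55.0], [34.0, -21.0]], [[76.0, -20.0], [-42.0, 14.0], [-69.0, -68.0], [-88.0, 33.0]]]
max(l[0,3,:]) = -16.0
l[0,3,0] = -61.0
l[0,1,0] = 59.0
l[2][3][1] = 33.0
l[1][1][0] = 89.0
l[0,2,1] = 53.0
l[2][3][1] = 33.0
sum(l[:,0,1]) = -29.0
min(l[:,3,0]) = -88.0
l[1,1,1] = 82.0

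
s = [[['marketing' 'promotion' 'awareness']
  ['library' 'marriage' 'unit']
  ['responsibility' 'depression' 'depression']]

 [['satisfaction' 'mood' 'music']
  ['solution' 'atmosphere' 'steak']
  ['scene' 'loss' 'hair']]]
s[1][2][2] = 'hair'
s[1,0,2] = 'music'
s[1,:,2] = ['music', 'steak', 'hair']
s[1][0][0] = 'satisfaction'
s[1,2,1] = 'loss'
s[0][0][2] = 'awareness'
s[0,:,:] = [['marketing', 'promotion', 'awareness'], ['library', 'marriage', 'unit'], ['responsibility', 'depression', 'depression']]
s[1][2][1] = 'loss'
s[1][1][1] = 'atmosphere'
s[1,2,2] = 'hair'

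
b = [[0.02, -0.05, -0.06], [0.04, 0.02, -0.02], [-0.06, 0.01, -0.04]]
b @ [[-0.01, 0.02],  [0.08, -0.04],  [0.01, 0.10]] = [[-0.00, -0.0],[0.0, -0.0],[0.00, -0.01]]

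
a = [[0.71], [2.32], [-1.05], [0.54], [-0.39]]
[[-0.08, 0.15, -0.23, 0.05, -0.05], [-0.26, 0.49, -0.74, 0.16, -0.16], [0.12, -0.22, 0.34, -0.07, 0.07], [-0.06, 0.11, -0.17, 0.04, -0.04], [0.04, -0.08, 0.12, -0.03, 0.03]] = a @ [[-0.11, 0.21, -0.32, 0.07, -0.07]]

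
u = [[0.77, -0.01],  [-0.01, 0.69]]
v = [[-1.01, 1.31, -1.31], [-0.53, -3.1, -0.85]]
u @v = [[-0.77, 1.04, -1.0],[-0.36, -2.15, -0.57]]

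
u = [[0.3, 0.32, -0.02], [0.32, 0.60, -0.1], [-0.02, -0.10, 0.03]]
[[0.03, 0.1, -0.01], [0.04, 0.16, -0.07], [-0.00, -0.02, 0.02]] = u @ [[0.14, 0.14, 0.16], [-0.04, 0.19, -0.18], [-0.18, 0.03, 0.09]]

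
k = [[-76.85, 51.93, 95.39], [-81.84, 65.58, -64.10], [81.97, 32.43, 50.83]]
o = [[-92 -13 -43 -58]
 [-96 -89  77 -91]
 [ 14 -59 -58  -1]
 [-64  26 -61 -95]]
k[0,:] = [-76.85, 51.93, 95.39]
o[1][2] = 77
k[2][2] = 50.83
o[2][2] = -58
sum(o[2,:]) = -104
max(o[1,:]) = 77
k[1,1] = 65.58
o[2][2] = -58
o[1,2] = 77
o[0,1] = -13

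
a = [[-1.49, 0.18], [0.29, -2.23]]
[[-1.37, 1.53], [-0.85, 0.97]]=a @ [[0.98, -1.1], [0.51, -0.58]]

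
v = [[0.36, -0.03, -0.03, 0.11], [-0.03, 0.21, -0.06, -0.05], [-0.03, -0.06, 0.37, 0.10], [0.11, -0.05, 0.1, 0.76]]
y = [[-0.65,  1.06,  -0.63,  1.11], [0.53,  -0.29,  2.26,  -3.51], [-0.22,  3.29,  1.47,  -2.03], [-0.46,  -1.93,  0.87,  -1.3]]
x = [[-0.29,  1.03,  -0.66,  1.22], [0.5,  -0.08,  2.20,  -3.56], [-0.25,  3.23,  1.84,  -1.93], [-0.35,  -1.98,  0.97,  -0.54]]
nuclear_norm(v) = 1.70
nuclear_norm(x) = 10.05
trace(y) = -0.77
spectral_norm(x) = 5.39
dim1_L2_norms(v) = [0.38, 0.23, 0.39, 0.78]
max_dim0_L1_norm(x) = 7.25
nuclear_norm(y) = 10.14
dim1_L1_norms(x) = [3.2, 6.34, 7.25, 3.84]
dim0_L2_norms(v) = [0.38, 0.23, 0.39, 0.78]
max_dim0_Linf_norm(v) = 0.76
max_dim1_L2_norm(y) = 4.22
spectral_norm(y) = 5.33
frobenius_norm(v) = 0.97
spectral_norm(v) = 0.81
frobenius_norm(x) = 6.61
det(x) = 0.41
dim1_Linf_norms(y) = [1.11, 3.51, 3.29, 1.93]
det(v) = 0.02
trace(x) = 0.93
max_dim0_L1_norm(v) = 1.02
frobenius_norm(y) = 6.67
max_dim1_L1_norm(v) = 1.02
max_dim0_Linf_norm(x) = 3.56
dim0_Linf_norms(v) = [0.36, 0.21, 0.37, 0.76]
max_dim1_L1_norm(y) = 7.01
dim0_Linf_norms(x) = [0.5, 3.23, 2.2, 3.56]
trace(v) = 1.70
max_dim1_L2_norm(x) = 4.22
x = y + v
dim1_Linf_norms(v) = [0.36, 0.21, 0.37, 0.76]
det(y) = 0.04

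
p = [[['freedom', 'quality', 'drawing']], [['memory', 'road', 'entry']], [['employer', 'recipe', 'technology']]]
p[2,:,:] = [['employer', 'recipe', 'technology']]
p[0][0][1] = 'quality'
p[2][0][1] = 'recipe'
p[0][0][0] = 'freedom'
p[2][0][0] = 'employer'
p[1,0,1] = 'road'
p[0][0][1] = 'quality'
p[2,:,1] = ['recipe']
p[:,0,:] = [['freedom', 'quality', 'drawing'], ['memory', 'road', 'entry'], ['employer', 'recipe', 'technology']]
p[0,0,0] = 'freedom'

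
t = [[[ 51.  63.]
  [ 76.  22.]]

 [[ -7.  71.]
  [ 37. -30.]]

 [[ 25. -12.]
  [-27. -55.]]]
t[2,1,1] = -55.0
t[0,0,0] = 51.0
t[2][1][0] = -27.0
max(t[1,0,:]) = 71.0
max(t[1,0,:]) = 71.0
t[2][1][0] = -27.0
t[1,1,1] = -30.0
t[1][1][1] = -30.0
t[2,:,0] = [25.0, -27.0]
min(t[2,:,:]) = -55.0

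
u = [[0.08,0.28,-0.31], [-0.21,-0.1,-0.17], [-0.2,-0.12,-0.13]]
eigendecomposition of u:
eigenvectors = [[0.02, 0.78, 0.67], [0.73, -0.43, -0.62], [0.68, -0.45, -0.41]]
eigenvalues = [-0.26, 0.1, 0.01]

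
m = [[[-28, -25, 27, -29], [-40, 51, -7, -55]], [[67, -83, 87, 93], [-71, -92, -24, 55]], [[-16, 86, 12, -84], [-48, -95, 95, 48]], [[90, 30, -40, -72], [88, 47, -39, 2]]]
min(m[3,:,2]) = -40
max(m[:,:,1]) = 86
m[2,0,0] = -16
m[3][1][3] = 2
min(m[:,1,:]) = -95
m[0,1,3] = -55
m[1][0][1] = -83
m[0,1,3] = -55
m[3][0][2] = -40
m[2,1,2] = 95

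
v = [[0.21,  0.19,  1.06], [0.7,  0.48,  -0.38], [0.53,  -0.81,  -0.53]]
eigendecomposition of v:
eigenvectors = [[0.56+0.00j,(-0.1-0.57j),(-0.1+0.57j)], [-0.37+0.00j,(-0.69+0j),(-0.69-0j)], [-0.74+0.00j,0.29-0.33j,(0.29+0.33j)]]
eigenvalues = [(-1.33+0j), (0.75+0.4j), (0.75-0.4j)]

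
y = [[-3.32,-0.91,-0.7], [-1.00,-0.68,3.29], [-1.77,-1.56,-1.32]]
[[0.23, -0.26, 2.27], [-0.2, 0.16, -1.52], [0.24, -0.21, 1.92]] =y @ [[-0.04,0.06,-0.52], [-0.04,0.01,-0.1], [-0.08,0.07,-0.64]]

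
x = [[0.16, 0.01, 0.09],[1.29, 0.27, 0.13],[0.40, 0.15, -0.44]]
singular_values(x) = [1.39, 0.47, 0.01]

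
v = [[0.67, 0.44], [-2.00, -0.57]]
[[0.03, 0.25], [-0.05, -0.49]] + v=[[0.7,0.69], [-2.05,-1.06]]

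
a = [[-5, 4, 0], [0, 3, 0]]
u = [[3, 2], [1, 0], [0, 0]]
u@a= [[-15, 18, 0], [-5, 4, 0], [0, 0, 0]]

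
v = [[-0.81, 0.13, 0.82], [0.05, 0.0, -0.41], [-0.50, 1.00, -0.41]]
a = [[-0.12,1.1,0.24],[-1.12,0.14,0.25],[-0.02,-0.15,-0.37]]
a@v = [[0.03, 0.22, -0.65], [0.79, 0.10, -1.08], [0.19, -0.37, 0.2]]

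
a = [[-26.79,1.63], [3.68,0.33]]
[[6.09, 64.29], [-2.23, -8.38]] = a @ [[-0.38,-2.35], [-2.51,0.82]]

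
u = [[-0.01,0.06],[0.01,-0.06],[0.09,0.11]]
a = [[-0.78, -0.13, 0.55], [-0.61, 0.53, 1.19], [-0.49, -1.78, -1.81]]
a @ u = [[0.06, 0.02], [0.12, 0.06], [-0.18, -0.12]]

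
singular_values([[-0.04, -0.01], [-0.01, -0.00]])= [0.04, 0.0]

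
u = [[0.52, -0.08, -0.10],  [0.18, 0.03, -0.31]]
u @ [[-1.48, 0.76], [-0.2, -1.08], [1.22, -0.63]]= [[-0.88,  0.54], [-0.65,  0.30]]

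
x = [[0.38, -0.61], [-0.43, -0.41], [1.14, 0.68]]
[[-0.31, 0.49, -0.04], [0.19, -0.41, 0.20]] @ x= [[-0.37,-0.04], [0.48,0.19]]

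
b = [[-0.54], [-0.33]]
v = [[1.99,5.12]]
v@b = [[-2.76]]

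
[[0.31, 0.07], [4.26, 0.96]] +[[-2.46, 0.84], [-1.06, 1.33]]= [[-2.15, 0.91], [3.2, 2.29]]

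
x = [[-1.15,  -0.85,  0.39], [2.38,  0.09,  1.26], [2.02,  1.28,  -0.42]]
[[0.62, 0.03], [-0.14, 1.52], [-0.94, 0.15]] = x@ [[-0.2,0.23], [-0.32,0.01], [0.29,0.77]]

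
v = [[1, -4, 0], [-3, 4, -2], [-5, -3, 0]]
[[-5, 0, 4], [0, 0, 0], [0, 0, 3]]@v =[[-25, 8, 0], [0, 0, 0], [-15, -9, 0]]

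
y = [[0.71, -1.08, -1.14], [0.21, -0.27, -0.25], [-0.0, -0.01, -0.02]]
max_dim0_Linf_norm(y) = 1.14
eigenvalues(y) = [0.35, 0.07, -0.0]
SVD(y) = [[-0.97,0.23,-0.07], [-0.24,-0.94,0.23], [-0.01,0.24,0.97]] @ diag([1.7742363826119198, 0.046736032183327114, 0.0010009555063548261]) @ [[-0.42, 0.63, 0.66], [-0.78, 0.13, -0.62], [0.47, 0.77, -0.43]]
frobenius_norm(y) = 1.77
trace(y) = 0.42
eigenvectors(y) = [[-0.95, -0.83, -0.43], [-0.32, -0.55, -0.77], [0.01, 0.06, 0.46]]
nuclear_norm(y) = 1.82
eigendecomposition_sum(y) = [[0.81, -1.38, -1.55], [0.28, -0.47, -0.53], [-0.01, 0.01, 0.01]] + [[-0.10,0.3,0.41],[-0.07,0.2,0.27],[0.01,-0.02,-0.03]] + [[-0.0, 0.0, 0.00],  [-0.00, 0.00, 0.01],  [0.0, -0.00, -0.00]]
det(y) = -0.00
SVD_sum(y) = [[0.72, -1.08, -1.13], [0.18, -0.26, -0.28], [0.01, -0.01, -0.01]] + [[-0.01, 0.0, -0.01], [0.03, -0.01, 0.03], [-0.01, 0.0, -0.01]] + [[-0.00,-0.00,0.0], [0.0,0.00,-0.0], [0.0,0.0,-0.00]]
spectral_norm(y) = 1.77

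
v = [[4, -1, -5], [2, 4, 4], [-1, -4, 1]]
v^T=[[4, 2, -1], [-1, 4, -4], [-5, 4, 1]]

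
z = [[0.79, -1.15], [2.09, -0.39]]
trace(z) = 0.40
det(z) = 2.10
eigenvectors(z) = [[(0.23+0.55j), 0.23-0.55j], [(0.8+0j), 0.80-0.00j]]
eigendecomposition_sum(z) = [[(0.39+0.68j), -0.58+0.08j], [1.04-0.15j, -0.19+0.76j]] + [[(0.4-0.68j), -0.58-0.08j], [(1.04+0.15j), (-0.19-0.76j)]]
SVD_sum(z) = [[1.08,-0.44],  [1.93,-0.79]] + [[-0.29, -0.71], [0.16, 0.40]]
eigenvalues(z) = [(0.2+1.43j), (0.2-1.43j)]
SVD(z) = [[-0.49, -0.87], [-0.87, 0.49]] @ diag([2.386619878845101, 0.8779781055934117]) @ [[-0.93, 0.38], [0.38, 0.93]]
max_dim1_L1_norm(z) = 2.48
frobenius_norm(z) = 2.54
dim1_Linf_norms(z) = [1.15, 2.09]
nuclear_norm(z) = 3.26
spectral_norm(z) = 2.39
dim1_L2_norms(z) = [1.4, 2.13]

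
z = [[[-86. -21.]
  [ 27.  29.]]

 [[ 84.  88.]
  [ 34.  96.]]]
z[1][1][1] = 96.0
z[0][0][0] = -86.0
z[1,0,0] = 84.0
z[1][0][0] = 84.0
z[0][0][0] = -86.0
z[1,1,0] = 34.0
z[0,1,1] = 29.0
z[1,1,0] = 34.0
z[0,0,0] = -86.0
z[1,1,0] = 34.0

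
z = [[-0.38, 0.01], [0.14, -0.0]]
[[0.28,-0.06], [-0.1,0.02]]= z @ [[-0.73,0.16], [0.6,-0.13]]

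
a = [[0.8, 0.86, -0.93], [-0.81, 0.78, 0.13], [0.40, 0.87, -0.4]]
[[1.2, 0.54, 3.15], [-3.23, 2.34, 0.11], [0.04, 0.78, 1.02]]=a@ [[2.75, -1.78, -1.45], [-1.27, 1.30, -0.51], [-0.10, -0.91, -5.11]]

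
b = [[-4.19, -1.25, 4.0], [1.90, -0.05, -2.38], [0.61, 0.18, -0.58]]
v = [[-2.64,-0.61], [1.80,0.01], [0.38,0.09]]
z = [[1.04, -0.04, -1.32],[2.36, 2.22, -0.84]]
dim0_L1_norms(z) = [3.4, 2.26, 2.16]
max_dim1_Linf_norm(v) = 2.64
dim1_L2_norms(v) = [2.71, 1.8, 0.39]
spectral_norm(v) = 3.26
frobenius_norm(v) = 3.28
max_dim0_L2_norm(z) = 2.58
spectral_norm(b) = 6.68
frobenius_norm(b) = 6.72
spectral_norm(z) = 3.53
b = v @ z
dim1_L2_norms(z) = [1.68, 3.35]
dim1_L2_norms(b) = [5.93, 3.05, 0.86]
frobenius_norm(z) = 3.75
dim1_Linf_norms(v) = [2.64, 1.8, 0.38]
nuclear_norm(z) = 4.78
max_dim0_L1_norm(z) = 3.4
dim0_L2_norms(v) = [3.22, 0.62]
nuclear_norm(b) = 7.40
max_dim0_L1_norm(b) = 6.96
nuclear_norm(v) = 3.59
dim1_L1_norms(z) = [2.4, 5.42]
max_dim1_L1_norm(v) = 3.25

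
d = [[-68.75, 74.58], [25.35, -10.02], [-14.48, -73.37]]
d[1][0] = 25.35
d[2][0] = -14.48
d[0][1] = 74.58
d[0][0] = -68.75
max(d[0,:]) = 74.58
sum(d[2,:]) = -87.85000000000001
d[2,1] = -73.37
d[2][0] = -14.48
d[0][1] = 74.58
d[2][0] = -14.48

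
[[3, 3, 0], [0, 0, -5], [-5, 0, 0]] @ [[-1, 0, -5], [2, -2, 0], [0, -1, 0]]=[[3, -6, -15], [0, 5, 0], [5, 0, 25]]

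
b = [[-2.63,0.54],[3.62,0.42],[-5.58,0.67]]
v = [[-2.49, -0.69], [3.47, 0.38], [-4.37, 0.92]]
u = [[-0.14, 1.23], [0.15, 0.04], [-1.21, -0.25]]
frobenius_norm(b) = 7.22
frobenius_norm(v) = 6.23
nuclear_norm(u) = 2.48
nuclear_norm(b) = 7.98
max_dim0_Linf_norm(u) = 1.23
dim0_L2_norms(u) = [1.23, 1.26]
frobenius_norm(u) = 1.76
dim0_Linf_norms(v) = [4.37, 0.92]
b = u + v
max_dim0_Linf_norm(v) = 4.37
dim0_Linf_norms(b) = [5.58, 0.67]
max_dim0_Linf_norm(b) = 5.58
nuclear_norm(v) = 7.31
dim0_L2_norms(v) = [6.11, 1.21]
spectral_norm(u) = 1.30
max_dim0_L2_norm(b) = 7.15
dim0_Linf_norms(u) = [1.21, 1.23]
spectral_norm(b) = 7.17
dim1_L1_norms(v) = [3.18, 3.85, 5.29]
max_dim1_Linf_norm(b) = 5.58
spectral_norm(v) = 6.11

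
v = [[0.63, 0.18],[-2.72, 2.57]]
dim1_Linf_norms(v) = [0.63, 2.72]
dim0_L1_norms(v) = [3.35, 2.75]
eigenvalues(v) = [0.93, 2.27]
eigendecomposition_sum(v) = [[1.13, -0.12],  [1.88, -0.21]] + [[-0.5, 0.30], [-4.6, 2.78]]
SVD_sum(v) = [[0.25, -0.23], [-2.75, 2.53]] + [[0.38, 0.41], [0.03, 0.04]]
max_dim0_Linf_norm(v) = 2.72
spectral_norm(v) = 3.76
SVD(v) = [[-0.09, 1.0], [1.0, 0.09]] @ diag([3.7573436136505154, 0.5612209626873205]) @ [[-0.74, 0.68], [0.68, 0.74]]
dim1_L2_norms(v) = [0.66, 3.74]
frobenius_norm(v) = 3.80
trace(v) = 3.20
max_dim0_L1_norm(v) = 3.35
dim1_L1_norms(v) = [0.81, 5.29]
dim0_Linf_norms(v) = [2.72, 2.57]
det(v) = 2.11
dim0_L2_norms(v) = [2.79, 2.58]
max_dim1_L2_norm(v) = 3.74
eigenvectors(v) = [[-0.52, -0.11], [-0.86, -0.99]]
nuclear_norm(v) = 4.32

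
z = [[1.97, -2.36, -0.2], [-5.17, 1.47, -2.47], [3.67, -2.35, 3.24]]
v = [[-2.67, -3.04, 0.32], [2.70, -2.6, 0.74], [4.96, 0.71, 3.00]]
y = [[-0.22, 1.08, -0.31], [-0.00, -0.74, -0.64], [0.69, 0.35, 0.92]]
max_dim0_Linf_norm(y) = 1.08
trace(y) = -0.04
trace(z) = 6.68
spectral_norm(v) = 6.83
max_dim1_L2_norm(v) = 5.84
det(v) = 40.43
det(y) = -0.53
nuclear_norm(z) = 11.57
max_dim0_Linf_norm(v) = 4.96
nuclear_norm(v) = 12.34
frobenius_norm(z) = 8.60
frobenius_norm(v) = 8.07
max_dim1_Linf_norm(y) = 1.08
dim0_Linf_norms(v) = [4.96, 3.04, 3.0]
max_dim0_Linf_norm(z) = 5.17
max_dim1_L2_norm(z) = 5.92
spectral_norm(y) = 1.49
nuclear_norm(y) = 2.98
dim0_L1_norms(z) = [10.81, 6.18, 5.91]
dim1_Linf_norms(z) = [2.36, 5.17, 3.67]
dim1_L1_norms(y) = [1.61, 1.38, 1.96]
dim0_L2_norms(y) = [0.72, 1.36, 1.16]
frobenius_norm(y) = 1.93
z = y @ v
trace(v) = -2.27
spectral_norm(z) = 8.26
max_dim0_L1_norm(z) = 10.81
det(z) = -21.54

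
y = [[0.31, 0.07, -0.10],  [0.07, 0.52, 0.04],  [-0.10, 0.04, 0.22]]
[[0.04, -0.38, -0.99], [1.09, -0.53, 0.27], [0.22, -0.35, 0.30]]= y@ [[-0.17,-1.82,-3.56], [2.07,-0.6,1.04], [0.54,-2.3,-0.43]]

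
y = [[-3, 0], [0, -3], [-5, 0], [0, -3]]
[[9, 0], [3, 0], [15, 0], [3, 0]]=y @ [[-3, 0], [-1, 0]]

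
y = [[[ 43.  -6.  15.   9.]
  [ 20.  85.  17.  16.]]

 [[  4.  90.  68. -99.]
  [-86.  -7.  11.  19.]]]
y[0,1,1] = 85.0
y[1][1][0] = -86.0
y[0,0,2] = 15.0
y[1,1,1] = -7.0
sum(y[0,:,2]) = 32.0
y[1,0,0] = 4.0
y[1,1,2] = 11.0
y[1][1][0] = -86.0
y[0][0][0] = 43.0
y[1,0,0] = 4.0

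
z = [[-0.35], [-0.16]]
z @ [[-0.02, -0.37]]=[[0.01, 0.13], [0.0, 0.06]]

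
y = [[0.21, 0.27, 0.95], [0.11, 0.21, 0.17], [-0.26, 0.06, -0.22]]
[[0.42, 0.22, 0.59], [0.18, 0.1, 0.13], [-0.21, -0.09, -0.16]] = y@ [[0.72,0.33,0.19], [0.33,0.24,0.09], [0.19,0.09,0.55]]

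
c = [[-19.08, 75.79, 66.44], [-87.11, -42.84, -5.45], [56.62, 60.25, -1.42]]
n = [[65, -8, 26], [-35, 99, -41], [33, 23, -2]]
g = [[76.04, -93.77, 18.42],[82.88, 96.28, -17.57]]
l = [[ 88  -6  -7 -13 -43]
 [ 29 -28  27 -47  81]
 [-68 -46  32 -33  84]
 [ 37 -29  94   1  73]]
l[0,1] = -6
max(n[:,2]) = 26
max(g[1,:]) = 96.28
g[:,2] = [18.42, -17.57]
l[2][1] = -46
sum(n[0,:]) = 83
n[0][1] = -8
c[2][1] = 60.25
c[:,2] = [66.44, -5.45, -1.42]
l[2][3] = -33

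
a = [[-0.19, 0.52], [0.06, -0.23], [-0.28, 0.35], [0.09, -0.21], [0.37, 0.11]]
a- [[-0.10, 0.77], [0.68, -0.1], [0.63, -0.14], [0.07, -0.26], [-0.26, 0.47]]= [[-0.09,-0.25], [-0.62,-0.13], [-0.91,0.49], [0.02,0.05], [0.63,-0.36]]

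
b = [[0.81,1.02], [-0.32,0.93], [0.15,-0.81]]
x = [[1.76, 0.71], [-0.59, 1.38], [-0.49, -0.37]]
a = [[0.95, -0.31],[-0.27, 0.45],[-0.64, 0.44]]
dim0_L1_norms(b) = [1.28, 2.76]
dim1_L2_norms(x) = [1.9, 1.5, 0.61]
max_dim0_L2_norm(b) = 1.6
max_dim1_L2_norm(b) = 1.3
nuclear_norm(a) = 1.66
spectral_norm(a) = 1.33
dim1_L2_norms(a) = [1.0, 0.52, 0.78]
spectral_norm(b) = 1.63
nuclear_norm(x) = 3.50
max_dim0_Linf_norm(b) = 1.02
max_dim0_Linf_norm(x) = 1.76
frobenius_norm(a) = 1.37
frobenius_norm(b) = 1.83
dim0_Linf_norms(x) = [1.76, 1.38]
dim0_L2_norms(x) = [1.92, 1.6]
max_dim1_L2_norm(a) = 1.0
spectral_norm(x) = 1.99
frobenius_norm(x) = 2.50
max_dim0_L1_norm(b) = 2.76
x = a + b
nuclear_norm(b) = 2.46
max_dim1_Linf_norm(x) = 1.76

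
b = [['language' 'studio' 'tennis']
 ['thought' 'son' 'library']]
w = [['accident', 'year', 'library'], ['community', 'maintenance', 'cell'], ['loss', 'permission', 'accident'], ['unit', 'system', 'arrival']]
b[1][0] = 'thought'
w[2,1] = 'permission'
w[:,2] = ['library', 'cell', 'accident', 'arrival']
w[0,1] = 'year'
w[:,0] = ['accident', 'community', 'loss', 'unit']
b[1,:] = ['thought', 'son', 'library']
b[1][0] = 'thought'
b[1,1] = 'son'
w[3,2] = 'arrival'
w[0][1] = 'year'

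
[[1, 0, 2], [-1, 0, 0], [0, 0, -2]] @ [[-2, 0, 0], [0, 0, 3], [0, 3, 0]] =[[-2, 6, 0], [2, 0, 0], [0, -6, 0]]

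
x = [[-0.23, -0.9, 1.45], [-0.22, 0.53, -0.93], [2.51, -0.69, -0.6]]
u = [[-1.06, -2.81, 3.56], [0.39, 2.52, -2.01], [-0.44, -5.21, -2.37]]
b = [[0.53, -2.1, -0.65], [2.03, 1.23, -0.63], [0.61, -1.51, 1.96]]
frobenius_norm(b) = 4.20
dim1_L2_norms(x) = [1.72, 1.09, 2.67]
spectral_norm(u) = 6.55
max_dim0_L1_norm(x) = 2.98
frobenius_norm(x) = 3.36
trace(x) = -0.30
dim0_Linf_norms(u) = [1.06, 5.21, 3.56]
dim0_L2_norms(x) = [2.53, 1.25, 1.82]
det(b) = 12.42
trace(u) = -0.91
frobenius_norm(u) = 8.07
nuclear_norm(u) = 11.56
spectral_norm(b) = 3.08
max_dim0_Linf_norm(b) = 2.1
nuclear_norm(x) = 4.83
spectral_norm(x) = 2.70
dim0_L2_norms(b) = [2.18, 2.86, 2.16]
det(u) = 9.06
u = x @ b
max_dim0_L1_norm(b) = 4.84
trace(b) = 3.72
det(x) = 0.73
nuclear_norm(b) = 7.11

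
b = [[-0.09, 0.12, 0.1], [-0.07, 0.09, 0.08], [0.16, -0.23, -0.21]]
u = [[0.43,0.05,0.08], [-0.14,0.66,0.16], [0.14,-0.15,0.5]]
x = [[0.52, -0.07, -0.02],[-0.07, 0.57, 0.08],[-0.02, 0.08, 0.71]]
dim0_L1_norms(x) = [0.61, 0.72, 0.81]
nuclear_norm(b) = 0.43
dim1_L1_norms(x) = [0.61, 0.72, 0.81]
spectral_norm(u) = 0.70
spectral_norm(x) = 0.76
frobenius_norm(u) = 0.98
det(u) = 0.15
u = x + b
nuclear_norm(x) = 1.80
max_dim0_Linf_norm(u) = 0.66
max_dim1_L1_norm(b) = 0.6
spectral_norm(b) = 0.42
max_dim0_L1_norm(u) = 0.86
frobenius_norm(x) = 1.06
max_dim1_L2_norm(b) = 0.35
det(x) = 0.20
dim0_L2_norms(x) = [0.53, 0.58, 0.71]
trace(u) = 1.59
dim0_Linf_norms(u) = [0.43, 0.66, 0.5]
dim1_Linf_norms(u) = [0.43, 0.66, 0.5]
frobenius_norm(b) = 0.42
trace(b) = -0.21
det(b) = -0.00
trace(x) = 1.80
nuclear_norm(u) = 1.65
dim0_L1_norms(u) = [0.71, 0.86, 0.74]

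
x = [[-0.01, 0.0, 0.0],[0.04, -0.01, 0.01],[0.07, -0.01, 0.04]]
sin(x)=[[-0.01, 0.0, 0.00], [0.04, -0.01, 0.01], [0.07, -0.01, 0.04]]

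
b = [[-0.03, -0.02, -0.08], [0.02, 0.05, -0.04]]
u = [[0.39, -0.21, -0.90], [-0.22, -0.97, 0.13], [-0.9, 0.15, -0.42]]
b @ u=[[0.06, 0.01, 0.06], [0.03, -0.06, 0.01]]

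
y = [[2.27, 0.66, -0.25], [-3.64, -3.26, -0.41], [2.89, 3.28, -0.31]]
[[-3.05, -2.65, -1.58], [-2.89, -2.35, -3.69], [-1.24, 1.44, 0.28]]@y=[[-1.84, 1.44, 2.34],[-8.67, -6.35, 2.83],[-7.25, -4.59, -0.37]]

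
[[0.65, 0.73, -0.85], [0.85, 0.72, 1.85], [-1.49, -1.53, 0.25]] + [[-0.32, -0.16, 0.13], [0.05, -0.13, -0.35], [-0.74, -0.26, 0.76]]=[[0.33, 0.57, -0.72], [0.90, 0.59, 1.50], [-2.23, -1.79, 1.01]]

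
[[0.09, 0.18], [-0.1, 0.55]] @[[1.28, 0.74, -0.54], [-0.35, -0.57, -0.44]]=[[0.05, -0.04, -0.13], [-0.32, -0.39, -0.19]]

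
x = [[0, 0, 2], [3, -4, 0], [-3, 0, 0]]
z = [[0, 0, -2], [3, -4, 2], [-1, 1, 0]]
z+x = [[0, 0, 0], [6, -8, 2], [-4, 1, 0]]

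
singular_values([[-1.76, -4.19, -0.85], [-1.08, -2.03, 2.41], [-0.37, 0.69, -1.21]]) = [5.14, 2.78, 0.64]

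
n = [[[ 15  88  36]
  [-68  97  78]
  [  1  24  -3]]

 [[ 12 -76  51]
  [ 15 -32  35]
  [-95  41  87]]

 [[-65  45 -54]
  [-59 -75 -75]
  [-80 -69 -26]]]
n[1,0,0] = 12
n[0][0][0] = 15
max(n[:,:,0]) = 15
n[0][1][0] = -68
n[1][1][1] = -32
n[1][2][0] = -95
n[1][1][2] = 35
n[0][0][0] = 15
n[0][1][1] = 97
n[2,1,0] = -59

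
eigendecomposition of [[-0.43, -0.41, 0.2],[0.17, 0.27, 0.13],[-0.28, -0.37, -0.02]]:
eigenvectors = [[(-0.69+0j),  -0.69-0.00j,  -0.76+0.00j], [0.35+0.30j,  (0.35-0.3j),  0.56+0.00j], [(-0.53-0.17j),  (-0.53+0.17j),  -0.34+0.00j]]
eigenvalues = [(-0.07+0.22j), (-0.07-0.22j), (-0.04+0j)]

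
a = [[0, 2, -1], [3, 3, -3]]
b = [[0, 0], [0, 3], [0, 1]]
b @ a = [[0, 0, 0], [9, 9, -9], [3, 3, -3]]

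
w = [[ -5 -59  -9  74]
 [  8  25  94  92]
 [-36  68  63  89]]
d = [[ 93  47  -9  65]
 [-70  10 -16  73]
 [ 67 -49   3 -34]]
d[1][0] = -70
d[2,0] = 67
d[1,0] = -70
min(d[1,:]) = -70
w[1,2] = 94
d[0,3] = 65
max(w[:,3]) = 92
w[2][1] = 68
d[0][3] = 65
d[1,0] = -70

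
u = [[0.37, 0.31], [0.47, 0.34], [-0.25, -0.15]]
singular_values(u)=[0.81, 0.04]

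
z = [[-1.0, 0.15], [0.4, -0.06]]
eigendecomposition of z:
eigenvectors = [[-0.93, -0.15], [0.37, -0.99]]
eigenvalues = [-1.06, 0.0]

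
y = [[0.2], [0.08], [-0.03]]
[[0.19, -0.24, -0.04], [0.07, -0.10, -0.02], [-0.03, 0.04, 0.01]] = y@[[0.93,-1.22,-0.21]]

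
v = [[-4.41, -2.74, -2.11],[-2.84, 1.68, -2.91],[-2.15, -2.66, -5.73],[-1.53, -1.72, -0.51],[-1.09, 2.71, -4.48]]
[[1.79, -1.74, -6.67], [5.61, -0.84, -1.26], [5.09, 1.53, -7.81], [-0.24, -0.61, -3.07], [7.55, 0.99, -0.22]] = v @[[-0.36, 0.70, 0.48], [0.79, -0.13, 1.17], [-1.12, -0.47, 0.64]]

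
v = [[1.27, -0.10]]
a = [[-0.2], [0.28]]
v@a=[[-0.28]]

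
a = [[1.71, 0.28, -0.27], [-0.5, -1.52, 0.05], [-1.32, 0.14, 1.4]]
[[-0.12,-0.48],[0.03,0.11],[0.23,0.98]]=a @ [[-0.05,-0.20],[0.0,0.01],[0.12,0.51]]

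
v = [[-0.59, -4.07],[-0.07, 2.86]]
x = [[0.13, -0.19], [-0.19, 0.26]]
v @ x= [[0.7,-0.95],[-0.55,0.76]]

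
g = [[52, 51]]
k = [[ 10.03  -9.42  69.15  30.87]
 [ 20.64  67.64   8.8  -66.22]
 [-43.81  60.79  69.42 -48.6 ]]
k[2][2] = 69.42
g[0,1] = 51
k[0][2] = 69.15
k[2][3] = -48.6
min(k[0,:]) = -9.42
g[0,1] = 51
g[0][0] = 52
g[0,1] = 51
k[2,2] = 69.42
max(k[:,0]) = 20.64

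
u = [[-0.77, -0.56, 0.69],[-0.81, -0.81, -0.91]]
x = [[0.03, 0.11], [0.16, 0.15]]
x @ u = [[-0.11, -0.11, -0.08], [-0.24, -0.21, -0.03]]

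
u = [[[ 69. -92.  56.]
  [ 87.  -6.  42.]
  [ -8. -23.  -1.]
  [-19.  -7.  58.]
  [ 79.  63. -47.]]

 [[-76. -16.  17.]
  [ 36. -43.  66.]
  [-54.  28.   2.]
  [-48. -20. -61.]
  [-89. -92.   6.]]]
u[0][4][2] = -47.0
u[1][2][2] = 2.0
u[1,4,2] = 6.0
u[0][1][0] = 87.0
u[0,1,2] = 42.0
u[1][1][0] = 36.0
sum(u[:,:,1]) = -208.0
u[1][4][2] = 6.0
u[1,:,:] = [[-76.0, -16.0, 17.0], [36.0, -43.0, 66.0], [-54.0, 28.0, 2.0], [-48.0, -20.0, -61.0], [-89.0, -92.0, 6.0]]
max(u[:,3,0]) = -19.0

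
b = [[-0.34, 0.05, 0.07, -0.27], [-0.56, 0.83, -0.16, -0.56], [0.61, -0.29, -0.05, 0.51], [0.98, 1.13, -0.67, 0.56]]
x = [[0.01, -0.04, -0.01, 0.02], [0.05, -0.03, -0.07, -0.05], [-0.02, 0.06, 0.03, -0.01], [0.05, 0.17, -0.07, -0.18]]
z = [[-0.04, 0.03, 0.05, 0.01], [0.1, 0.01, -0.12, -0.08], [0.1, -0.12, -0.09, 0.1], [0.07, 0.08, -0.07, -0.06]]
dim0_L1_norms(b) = [2.49, 2.3, 0.95, 1.9]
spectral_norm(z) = 0.24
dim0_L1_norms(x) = [0.13, 0.3, 0.18, 0.26]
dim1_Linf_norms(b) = [0.34, 0.83, 0.61, 1.13]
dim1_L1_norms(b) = [0.73, 2.11, 1.46, 3.34]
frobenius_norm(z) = 0.31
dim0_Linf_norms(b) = [0.98, 1.13, 0.67, 0.56]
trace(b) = 1.00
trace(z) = -0.18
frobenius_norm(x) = 0.29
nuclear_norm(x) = 0.39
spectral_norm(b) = 1.80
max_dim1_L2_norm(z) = 0.21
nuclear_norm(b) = 3.22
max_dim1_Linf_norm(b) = 1.13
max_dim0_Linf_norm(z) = 0.12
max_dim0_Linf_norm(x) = 0.18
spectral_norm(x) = 0.27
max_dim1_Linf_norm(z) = 0.12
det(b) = 0.00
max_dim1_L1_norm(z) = 0.41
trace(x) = -0.17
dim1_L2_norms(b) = [0.44, 1.16, 0.85, 1.73]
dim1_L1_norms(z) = [0.13, 0.31, 0.41, 0.28]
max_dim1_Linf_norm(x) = 0.18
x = b @ z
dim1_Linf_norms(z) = [0.05, 0.12, 0.12, 0.08]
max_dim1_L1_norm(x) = 0.47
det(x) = 0.00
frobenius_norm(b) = 2.29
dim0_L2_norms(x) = [0.07, 0.19, 0.1, 0.19]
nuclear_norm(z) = 0.48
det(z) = -0.00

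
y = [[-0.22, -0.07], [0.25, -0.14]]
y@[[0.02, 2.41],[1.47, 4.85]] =[[-0.11, -0.87],[-0.2, -0.08]]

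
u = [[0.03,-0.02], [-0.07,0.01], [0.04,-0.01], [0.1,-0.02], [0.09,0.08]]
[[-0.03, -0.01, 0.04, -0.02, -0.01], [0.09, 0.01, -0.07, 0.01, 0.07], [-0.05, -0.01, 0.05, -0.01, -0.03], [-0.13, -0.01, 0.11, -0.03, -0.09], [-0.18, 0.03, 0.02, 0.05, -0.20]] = u @ [[-1.4, -0.04, 0.95, -0.10, -1.14], [-0.71, 0.36, -0.76, 0.76, -1.17]]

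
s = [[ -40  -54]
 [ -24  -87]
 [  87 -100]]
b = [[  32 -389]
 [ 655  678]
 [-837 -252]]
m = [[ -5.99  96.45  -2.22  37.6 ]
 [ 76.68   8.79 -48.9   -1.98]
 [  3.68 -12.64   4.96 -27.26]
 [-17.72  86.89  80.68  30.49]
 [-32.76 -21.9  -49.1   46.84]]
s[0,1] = -54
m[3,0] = -17.72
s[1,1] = -87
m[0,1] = 96.45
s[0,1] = -54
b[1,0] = 655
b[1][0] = 655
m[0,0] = -5.99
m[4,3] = 46.84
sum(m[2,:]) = -31.26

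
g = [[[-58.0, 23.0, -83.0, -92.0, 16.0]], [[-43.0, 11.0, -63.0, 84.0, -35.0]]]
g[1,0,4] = -35.0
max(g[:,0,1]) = 23.0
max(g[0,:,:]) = 23.0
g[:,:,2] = [[-83.0], [-63.0]]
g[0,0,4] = 16.0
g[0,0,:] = [-58.0, 23.0, -83.0, -92.0, 16.0]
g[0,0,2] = -83.0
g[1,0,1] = 11.0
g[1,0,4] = -35.0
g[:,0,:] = [[-58.0, 23.0, -83.0, -92.0, 16.0], [-43.0, 11.0, -63.0, 84.0, -35.0]]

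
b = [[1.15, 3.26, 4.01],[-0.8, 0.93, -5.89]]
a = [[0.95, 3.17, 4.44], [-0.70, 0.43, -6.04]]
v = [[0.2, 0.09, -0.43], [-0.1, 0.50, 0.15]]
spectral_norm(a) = 7.76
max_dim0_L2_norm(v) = 0.51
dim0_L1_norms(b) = [1.95, 4.19, 9.9]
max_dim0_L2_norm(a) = 7.5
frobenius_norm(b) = 8.01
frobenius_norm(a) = 8.24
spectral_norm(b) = 7.35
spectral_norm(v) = 0.55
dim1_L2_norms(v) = [0.48, 0.53]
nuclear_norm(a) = 10.52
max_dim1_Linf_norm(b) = 5.89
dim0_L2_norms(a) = [1.18, 3.2, 7.5]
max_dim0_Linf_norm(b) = 5.89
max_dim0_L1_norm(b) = 9.9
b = a + v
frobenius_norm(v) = 0.72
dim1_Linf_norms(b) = [4.01, 5.89]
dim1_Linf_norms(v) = [0.43, 0.5]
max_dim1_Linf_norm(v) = 0.5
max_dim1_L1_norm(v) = 0.75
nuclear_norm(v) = 1.01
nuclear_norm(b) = 10.55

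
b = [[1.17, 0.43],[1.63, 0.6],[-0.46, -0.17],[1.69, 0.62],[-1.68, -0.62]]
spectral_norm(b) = 3.36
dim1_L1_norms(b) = [1.6, 2.23, 0.63, 2.31, 2.3]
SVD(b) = [[-0.37, 0.19], [-0.52, -0.08], [0.15, 0.27], [-0.54, 0.67], [0.53, 0.66]] @ diag([3.3553678308984836, 0.002592175071099941]) @ [[-0.94, -0.35], [0.35, -0.94]]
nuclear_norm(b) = 3.36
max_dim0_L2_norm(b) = 3.15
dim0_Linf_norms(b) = [1.69, 0.62]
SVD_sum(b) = [[1.17, 0.43], [1.63, 0.60], [-0.46, -0.17], [1.69, 0.62], [-1.68, -0.62]] + [[0.0, -0.0], [-0.0, 0.00], [0.0, -0.0], [0.0, -0.0], [0.0, -0.0]]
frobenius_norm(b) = 3.36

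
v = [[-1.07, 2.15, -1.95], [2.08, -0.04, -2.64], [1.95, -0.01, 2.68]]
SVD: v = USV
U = [[-0.6, 0.29, 0.74], [-0.44, -0.9, -0.01], [0.66, -0.33, 0.67]]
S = [4.44, 3.04, 1.71]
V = [[0.23,-0.29,0.93],[-0.93,0.22,0.3],[0.29,0.93,0.22]]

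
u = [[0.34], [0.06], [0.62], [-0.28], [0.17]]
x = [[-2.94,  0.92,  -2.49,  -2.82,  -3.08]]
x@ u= [[-2.22]]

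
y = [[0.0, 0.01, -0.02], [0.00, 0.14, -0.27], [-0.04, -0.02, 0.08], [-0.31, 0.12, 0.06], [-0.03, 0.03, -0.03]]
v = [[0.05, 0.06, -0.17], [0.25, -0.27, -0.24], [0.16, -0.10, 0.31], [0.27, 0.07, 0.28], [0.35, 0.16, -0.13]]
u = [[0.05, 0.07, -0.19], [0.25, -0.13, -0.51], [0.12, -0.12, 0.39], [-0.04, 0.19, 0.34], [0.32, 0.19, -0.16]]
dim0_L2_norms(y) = [0.31, 0.19, 0.29]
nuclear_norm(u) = 1.49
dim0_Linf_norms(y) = [0.31, 0.14, 0.27]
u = v + y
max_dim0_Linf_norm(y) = 0.31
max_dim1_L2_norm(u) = 0.58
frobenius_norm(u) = 0.94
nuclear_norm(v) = 1.40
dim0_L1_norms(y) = [0.38, 0.32, 0.46]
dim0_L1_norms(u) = [0.78, 0.7, 1.59]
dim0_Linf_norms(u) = [0.32, 0.19, 0.51]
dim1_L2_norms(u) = [0.21, 0.58, 0.43, 0.39, 0.41]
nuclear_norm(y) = 0.66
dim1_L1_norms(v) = [0.28, 0.76, 0.57, 0.62, 0.64]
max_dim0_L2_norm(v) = 0.53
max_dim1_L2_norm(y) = 0.34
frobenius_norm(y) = 0.47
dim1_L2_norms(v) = [0.19, 0.44, 0.36, 0.4, 0.41]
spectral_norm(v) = 0.54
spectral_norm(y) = 0.34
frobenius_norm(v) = 0.83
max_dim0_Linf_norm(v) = 0.35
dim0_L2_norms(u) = [0.43, 0.33, 0.77]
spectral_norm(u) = 0.80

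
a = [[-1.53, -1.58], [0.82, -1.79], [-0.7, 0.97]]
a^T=[[-1.53,0.82,-0.70], [-1.58,-1.79,0.97]]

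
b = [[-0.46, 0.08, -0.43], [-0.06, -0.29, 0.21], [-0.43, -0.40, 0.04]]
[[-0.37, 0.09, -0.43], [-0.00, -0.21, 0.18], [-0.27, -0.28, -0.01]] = b @[[0.6, 0.05, 0.23], [0.05, 0.62, -0.14], [0.23, -0.14, 0.72]]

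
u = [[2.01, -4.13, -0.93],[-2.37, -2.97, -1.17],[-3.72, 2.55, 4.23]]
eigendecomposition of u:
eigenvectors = [[-0.2, 0.16, -0.54], [-0.09, -0.25, -0.84], [0.98, 0.96, 0.02]]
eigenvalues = [4.77, 2.96, -4.45]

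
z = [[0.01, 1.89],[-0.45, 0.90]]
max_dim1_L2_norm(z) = 1.89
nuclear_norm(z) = 2.51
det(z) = 0.86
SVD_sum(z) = [[-0.17, 1.87], [-0.09, 0.93]] + [[0.18, 0.02], [-0.36, -0.03]]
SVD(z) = [[0.9,0.45], [0.45,-0.90]] @ diag([2.1017774415383688, 0.40893958751926657]) @ [[-0.09, 1.00], [1.00, 0.09]]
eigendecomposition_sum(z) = [[0.01+0.53j, (0.94-0.53j)],[(-0.22+0.13j), (0.45+0.28j)]] + [[(0.01-0.53j), 0.94+0.53j], [(-0.22-0.13j), (0.45-0.28j)]]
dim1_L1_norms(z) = [1.9, 1.35]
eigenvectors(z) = [[0.90+0.00j, 0.90-0.00j], [(0.21+0.38j), 0.21-0.38j]]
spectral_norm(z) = 2.10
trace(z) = 0.91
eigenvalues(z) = [(0.45+0.81j), (0.45-0.81j)]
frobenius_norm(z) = 2.14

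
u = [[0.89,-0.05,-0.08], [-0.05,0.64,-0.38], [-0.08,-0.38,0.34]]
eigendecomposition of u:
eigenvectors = [[0.11, 0.8, 0.59], [0.56, 0.44, -0.71], [0.82, -0.41, 0.4]]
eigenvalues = [0.07, 0.9, 0.9]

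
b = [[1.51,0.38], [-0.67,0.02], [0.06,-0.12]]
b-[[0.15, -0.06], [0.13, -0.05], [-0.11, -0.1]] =[[1.36, 0.44], [-0.80, 0.07], [0.17, -0.02]]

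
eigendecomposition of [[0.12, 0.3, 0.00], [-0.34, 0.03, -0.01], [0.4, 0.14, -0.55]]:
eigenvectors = [[-0.01+0.00j,(-0.09-0.63j),-0.09+0.63j], [(0.01+0j),(0.68+0j),(0.68-0j)], [1.00+0.00j,-0.09-0.36j,(-0.09+0.36j)]]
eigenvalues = [(-0.55+0j), (0.08+0.32j), (0.08-0.32j)]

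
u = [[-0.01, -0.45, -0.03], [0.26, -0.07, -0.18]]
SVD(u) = [[-0.95, -0.3],[-0.3, 0.95]] @ diag([0.46288026367440954, 0.3068254577128651]) @ [[-0.15, 0.97, 0.18],  [0.82, 0.22, -0.53]]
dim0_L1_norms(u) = [0.27, 0.52, 0.21]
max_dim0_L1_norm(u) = 0.52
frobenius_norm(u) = 0.56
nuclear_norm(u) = 0.77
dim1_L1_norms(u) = [0.49, 0.51]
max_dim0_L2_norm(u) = 0.46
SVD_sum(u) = [[0.07, -0.43, -0.08], [0.02, -0.13, -0.02]] + [[-0.08, -0.02, 0.05],[0.24, 0.06, -0.16]]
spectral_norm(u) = 0.46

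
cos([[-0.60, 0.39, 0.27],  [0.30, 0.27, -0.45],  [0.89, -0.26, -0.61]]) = [[0.69, 0.08, 0.22], [0.22, 0.86, -0.10], [0.50, -0.19, 0.68]]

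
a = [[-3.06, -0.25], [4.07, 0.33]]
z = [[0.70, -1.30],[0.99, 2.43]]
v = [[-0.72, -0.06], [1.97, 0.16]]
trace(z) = 3.13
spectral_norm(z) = 2.82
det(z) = 2.99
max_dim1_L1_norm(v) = 2.13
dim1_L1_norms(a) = [3.31, 4.4]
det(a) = 0.01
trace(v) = -0.56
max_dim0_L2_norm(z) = 2.76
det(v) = 0.00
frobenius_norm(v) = 2.10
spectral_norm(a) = 5.11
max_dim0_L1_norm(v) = 2.69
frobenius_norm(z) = 3.01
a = z @ v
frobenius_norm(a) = 5.11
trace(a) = -2.73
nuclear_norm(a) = 5.11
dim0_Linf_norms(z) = [0.99, 2.43]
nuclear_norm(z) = 3.88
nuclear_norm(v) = 2.11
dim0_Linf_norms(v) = [1.97, 0.16]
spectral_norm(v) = 2.10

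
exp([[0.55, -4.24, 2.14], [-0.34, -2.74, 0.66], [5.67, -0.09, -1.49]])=[[13.12, -9.9, 4.89], [1.12, -0.71, 0.47], [16.74, -12.39, 6.34]]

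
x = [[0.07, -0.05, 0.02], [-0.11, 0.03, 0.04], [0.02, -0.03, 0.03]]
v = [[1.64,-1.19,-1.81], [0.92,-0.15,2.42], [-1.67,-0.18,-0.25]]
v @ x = [[0.21, -0.06, -0.07], [0.13, -0.12, 0.08], [-0.10, 0.09, -0.05]]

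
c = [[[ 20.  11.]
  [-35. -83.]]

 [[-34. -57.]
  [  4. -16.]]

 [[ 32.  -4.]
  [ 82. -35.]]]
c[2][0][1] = -4.0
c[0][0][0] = 20.0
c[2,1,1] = -35.0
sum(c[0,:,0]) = -15.0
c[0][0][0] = 20.0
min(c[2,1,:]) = -35.0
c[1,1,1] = -16.0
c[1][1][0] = 4.0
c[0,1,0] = -35.0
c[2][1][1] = -35.0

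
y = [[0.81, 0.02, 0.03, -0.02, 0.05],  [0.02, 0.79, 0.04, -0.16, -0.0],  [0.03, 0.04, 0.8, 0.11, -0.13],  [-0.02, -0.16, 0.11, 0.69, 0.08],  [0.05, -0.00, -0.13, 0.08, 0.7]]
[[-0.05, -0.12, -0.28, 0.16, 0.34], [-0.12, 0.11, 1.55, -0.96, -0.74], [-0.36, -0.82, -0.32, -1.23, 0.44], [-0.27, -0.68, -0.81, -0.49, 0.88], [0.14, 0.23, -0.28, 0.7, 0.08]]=y @ [[-0.06, -0.16, -0.37, 0.20, 0.45], [-0.21, 0.01, 1.86, -1.34, -0.76], [-0.35, -0.85, -0.45, -1.21, 0.44], [-0.41, -0.89, -0.64, -0.92, 1.04], [0.19, 0.28, -0.38, 0.86, 0.04]]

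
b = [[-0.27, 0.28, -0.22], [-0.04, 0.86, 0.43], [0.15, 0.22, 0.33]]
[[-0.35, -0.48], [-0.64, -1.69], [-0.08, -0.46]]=b @ [[0.34, 3.23], [-0.8, -0.56], [0.15, -2.5]]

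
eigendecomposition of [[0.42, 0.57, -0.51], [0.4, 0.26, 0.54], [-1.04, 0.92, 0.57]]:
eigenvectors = [[0.50, -0.56, -0.29], [-0.51, -0.74, 0.36], [0.69, -0.37, 0.89]]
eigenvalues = [-0.86, 0.83, 1.28]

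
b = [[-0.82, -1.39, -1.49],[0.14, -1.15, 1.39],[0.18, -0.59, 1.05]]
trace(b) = -0.92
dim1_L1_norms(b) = [3.7, 2.68, 1.82]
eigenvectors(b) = [[-0.94+0.00j, (-0.94-0j), (-1+0j)], [(0.21+0.02j), 0.21-0.02j, (-0.03+0j)], [(0.26+0.03j), 0.26-0.03j, (0.09+0j)]]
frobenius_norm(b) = 3.10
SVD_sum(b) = [[-0.55, -0.11, -1.66], [0.40, 0.08, 1.22], [0.32, 0.06, 0.96]] + [[-0.27, -1.28, 0.17], [-0.26, -1.23, 0.17], [-0.14, -0.65, 0.09]] + [[0.00, -0.00, -0.00], [-0.00, 0.00, 0.0], [0.0, -0.0, -0.00]]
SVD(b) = [[-0.73, -0.68, 0.09],[0.54, -0.65, -0.54],[0.42, -0.34, 0.84]] @ diag([2.402827033805771, 1.95146524576983, 0.0023749030846832264]) @ [[0.31, 0.06, 0.95], [0.21, 0.97, -0.13], [0.93, -0.24, -0.29]]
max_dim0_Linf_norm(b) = 1.49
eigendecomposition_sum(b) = [[(-0.35-0.37j), 2.35+2.19j, -3.08-3.33j], [0.07+0.09j, (-0.49-0.55j), 0.63+0.83j], [0.08+0.11j, (-0.57-0.66j), (0.74+1j)]] + [[-0.35+0.37j, (2.35-2.19j), (-3.08+3.33j)], [0.07-0.09j, (-0.49+0.55j), 0.63-0.83j], [0.08-0.11j, -0.57+0.66j, (0.74-1j)]] + [[-0.12+0.00j, (-6.09-0j), 4.68+0.00j], [(-0+0j), -0.18-0.00j, (0.14+0j)], [0.01-0.00j, (0.56+0j), -0.43-0.00j]]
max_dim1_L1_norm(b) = 3.7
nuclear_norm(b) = 4.36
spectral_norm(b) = 2.40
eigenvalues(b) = [(-0.1+0.08j), (-0.1-0.08j), (-0.72+0j)]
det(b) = -0.01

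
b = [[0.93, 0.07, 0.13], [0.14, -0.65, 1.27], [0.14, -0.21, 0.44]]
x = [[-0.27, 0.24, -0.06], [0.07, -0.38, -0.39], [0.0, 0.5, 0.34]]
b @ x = [[-0.25, 0.26, -0.04], [-0.08, 0.92, 0.68], [-0.05, 0.33, 0.22]]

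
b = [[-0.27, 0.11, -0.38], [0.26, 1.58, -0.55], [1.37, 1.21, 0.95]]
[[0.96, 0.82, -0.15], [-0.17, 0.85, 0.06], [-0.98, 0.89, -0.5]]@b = [[-0.25, 1.22, -0.96], [0.35, 1.40, -0.35], [-0.19, 0.69, -0.59]]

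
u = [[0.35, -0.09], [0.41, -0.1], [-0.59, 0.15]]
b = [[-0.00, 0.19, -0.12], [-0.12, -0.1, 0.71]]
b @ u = [[0.15,-0.04], [-0.5,0.13]]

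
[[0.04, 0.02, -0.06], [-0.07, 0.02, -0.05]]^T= [[0.04,-0.07], [0.02,0.02], [-0.06,-0.05]]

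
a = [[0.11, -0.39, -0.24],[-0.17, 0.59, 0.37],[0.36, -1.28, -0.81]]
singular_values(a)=[1.78, 0.01, 0.0]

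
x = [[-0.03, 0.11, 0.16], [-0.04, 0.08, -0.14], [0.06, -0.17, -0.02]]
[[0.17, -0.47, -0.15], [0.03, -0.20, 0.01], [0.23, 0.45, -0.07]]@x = [[0.00, 0.01, 0.10], [0.01, -0.01, 0.03], [-0.03, 0.07, -0.02]]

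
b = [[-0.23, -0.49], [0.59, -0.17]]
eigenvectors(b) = [[0.04-0.67j, 0.04+0.67j],  [(-0.74+0j), -0.74-0.00j]]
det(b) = 0.33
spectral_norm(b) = 0.63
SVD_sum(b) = [[-0.27,-0.03], [0.57,0.05]] + [[0.04, -0.46], [0.02, -0.22]]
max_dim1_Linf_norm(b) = 0.59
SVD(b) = [[-0.43, 0.9],[0.9, 0.43]] @ diag([0.6341567209039718, 0.5175376830070657]) @ [[1.0, 0.09], [0.09, -1.0]]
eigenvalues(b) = [(-0.2+0.54j), (-0.2-0.54j)]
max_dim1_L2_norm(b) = 0.61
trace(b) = -0.40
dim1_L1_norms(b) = [0.72, 0.76]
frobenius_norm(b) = 0.82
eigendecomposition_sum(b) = [[(-0.12+0.26j),(-0.25-0.09j)], [(0.29+0.11j),-0.09+0.27j]] + [[(-0.12-0.26j),-0.25+0.09j], [0.29-0.11j,(-0.09-0.27j)]]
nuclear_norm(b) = 1.15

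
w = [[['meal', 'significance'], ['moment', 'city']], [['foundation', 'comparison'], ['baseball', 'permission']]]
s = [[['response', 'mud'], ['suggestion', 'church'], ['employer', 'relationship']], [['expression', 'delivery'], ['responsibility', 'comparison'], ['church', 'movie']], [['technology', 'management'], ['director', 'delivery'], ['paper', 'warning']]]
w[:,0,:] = [['meal', 'significance'], ['foundation', 'comparison']]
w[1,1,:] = ['baseball', 'permission']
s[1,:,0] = ['expression', 'responsibility', 'church']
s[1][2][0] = 'church'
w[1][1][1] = 'permission'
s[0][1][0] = 'suggestion'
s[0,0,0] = 'response'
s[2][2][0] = 'paper'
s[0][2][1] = 'relationship'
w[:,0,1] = ['significance', 'comparison']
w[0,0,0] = 'meal'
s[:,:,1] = [['mud', 'church', 'relationship'], ['delivery', 'comparison', 'movie'], ['management', 'delivery', 'warning']]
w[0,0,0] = 'meal'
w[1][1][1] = 'permission'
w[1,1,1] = 'permission'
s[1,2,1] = 'movie'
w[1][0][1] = 'comparison'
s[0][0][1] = 'mud'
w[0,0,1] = 'significance'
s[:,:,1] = [['mud', 'church', 'relationship'], ['delivery', 'comparison', 'movie'], ['management', 'delivery', 'warning']]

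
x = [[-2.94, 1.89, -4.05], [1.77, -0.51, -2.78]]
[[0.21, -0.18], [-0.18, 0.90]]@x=[[-0.94, 0.49, -0.35], [2.12, -0.8, -1.77]]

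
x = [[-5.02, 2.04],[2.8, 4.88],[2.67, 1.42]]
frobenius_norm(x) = 8.38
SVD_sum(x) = [[-3.12, -1.62], [4.20, 2.18], [2.68, 1.39]] + [[-1.9, 3.66],  [-1.4, 2.70],  [-0.01, 0.03]]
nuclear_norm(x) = 11.75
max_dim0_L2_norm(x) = 6.34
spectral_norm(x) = 6.63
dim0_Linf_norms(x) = [5.02, 4.88]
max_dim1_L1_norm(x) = 7.68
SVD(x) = [[-0.53, -0.80], [0.71, -0.59], [0.46, -0.01]] @ diag([6.626414613705346, 5.123702700906077]) @ [[0.89, 0.46], [0.46, -0.89]]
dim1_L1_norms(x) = [7.06, 7.68, 4.09]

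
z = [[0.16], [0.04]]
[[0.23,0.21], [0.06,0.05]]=z@[[1.43,1.31]]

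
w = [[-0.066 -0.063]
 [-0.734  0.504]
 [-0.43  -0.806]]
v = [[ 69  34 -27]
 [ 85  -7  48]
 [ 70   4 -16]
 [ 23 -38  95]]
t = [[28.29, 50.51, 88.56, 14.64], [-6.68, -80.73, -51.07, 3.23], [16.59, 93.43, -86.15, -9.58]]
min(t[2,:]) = -86.15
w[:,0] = [-0.066, -0.734, -0.43]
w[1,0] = -0.734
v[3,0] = 23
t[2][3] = -9.58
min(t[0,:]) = 14.64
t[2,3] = -9.58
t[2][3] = -9.58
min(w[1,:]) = -0.734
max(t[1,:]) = 3.23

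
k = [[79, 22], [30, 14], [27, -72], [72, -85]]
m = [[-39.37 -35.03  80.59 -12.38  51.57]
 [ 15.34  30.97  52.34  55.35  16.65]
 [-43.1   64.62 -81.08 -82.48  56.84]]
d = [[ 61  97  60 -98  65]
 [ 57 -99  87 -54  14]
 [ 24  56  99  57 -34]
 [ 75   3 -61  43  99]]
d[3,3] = 43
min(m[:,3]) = -82.48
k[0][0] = 79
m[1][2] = 52.34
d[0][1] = 97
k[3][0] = 72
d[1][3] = -54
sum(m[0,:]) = 45.379999999999995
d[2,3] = 57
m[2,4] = 56.84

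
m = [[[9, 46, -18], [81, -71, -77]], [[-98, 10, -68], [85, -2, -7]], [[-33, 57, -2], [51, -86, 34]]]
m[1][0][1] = 10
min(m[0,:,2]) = -77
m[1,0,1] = 10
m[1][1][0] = 85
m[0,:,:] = [[9, 46, -18], [81, -71, -77]]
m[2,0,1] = 57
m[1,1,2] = -7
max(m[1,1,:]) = 85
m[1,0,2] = -68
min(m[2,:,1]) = -86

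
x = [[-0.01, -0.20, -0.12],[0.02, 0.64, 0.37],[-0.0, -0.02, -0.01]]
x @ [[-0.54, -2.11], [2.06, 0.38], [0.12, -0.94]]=[[-0.42, 0.06], [1.35, -0.15], [-0.04, 0.0]]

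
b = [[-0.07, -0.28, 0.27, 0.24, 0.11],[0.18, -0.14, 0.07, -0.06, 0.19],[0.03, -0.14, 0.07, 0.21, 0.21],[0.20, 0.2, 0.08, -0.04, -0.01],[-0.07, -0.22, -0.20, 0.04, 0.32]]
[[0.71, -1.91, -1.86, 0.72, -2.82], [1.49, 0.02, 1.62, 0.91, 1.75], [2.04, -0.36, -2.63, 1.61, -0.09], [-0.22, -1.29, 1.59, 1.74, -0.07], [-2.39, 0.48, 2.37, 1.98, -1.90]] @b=[[-0.11, 1.09, 0.55, -0.25, -1.58], [0.01, -0.85, 0.24, 0.73, 1.06], [0.04, 0.19, 0.49, -0.11, -0.44], [0.18, 0.38, 0.11, 0.29, 0.02], [0.85, 1.08, 0.09, -0.26, -0.3]]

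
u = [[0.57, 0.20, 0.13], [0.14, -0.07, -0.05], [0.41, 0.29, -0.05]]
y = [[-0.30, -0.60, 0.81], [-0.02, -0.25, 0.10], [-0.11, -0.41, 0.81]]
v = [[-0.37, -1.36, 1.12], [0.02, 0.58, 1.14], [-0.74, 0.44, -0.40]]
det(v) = 1.90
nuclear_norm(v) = 3.94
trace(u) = 0.45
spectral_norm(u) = 0.79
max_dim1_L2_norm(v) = 1.8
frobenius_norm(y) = 1.42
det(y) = 0.03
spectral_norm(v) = 1.90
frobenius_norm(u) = 0.81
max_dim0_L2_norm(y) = 1.15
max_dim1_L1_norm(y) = 1.71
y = u @ v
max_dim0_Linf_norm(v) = 1.36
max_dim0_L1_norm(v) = 2.66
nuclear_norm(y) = 1.71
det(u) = 0.02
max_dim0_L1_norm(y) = 1.72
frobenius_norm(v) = 2.40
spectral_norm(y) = 1.40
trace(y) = 0.26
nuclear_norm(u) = 1.08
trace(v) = -0.19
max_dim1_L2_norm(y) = 1.05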